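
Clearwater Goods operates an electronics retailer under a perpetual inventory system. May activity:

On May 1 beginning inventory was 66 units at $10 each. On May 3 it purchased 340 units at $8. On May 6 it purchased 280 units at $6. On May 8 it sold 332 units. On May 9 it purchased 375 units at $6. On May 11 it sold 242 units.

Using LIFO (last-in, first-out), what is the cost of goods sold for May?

May 8, 332 sold [LIFO — newest first]: 280 @ $6 + 52 @ $8 = $2,096
May 11, 242 sold [LIFO — newest first]: 242 @ $6 = $1,452
Total COGS = $2,096 + $1,452 = $3,548
Ending inventory: 66 @ $10 + 288 @ $8 + 133 @ $6 = $3,762
Check: goods available $7,310 = COGS $3,548 + ending $3,762

COGS = $3,548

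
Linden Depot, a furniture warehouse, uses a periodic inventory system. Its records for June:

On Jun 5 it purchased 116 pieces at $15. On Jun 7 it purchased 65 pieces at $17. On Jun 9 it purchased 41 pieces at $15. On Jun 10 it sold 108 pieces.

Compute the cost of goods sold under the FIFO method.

COGS = $1,620

Jun 10, 108 sold [FIFO — oldest first]: 108 @ $15 = $1,620
Ending inventory: 8 @ $15 + 65 @ $17 + 41 @ $15 = $1,840
Check: goods available $3,460 = COGS $1,620 + ending $1,840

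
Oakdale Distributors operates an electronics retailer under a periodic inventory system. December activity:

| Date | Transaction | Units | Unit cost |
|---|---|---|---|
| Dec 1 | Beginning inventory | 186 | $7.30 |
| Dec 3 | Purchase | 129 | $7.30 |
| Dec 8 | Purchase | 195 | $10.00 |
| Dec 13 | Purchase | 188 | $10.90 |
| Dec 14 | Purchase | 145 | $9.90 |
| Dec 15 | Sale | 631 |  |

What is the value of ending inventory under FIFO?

Ending inventory = $2,165.80

Dec 15, 631 sold [FIFO — oldest first]: 186 @ $7.30 + 129 @ $7.30 + 195 @ $10.00 + 121 @ $10.90 = $5,568.40
Ending inventory: 67 @ $10.90 + 145 @ $9.90 = $2,165.80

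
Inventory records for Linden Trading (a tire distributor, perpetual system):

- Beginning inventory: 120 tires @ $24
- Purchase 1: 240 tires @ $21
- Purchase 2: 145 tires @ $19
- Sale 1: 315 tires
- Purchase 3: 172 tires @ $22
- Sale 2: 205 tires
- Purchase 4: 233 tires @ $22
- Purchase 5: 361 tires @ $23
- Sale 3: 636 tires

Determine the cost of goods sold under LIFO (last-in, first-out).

COGS = $25,128

Sale 1 (315) [LIFO — newest first]: 145 @ $19 + 170 @ $21 = $6,325
Sale 2 (205) [LIFO — newest first]: 172 @ $22 + 33 @ $21 = $4,477
Sale 3 (636) [LIFO — newest first]: 361 @ $23 + 233 @ $22 + 37 @ $21 + 5 @ $24 = $14,326
Total COGS = $6,325 + $4,477 + $14,326 = $25,128
Ending inventory: 115 @ $24 = $2,760
Check: goods available $27,888 = COGS $25,128 + ending $2,760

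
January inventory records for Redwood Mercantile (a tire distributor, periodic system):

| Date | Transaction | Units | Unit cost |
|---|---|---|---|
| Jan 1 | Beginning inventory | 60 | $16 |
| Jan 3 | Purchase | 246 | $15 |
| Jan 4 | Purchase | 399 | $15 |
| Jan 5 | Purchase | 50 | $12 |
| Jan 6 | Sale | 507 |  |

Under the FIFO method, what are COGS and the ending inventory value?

Jan 6, 507 sold [FIFO — oldest first]: 60 @ $16 + 246 @ $15 + 201 @ $15 = $7,665
Ending inventory: 198 @ $15 + 50 @ $12 = $3,570
Check: goods available $11,235 = COGS $7,665 + ending $3,570

COGS = $7,665; ending inventory = $3,570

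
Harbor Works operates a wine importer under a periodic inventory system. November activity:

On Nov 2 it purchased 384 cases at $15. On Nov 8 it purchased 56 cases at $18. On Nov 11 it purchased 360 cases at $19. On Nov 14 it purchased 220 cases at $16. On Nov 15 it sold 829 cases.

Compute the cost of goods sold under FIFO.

Nov 15, 829 sold [FIFO — oldest first]: 384 @ $15 + 56 @ $18 + 360 @ $19 + 29 @ $16 = $14,072
Ending inventory: 191 @ $16 = $3,056
Check: goods available $17,128 = COGS $14,072 + ending $3,056

COGS = $14,072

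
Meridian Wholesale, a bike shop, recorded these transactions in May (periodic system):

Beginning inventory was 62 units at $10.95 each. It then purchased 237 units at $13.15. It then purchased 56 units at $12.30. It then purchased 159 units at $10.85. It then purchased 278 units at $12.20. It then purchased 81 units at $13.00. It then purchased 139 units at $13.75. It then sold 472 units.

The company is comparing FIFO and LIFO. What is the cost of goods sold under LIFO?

COGS = $6,038.65

FIFO COGS: 62 @ $10.95 + 237 @ $13.15 + 56 @ $12.30 + 117 @ $10.85 = $5,753.70
LIFO COGS: 139 @ $13.75 + 81 @ $13.00 + 252 @ $12.20 = $6,038.65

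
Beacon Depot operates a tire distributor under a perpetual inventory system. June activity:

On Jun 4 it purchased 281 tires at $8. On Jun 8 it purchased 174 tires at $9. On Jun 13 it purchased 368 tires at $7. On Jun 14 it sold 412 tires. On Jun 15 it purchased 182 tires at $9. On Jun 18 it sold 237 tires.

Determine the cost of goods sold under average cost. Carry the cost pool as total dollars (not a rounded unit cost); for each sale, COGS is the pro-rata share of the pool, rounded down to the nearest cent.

After Jun 4: 281 on hand, pool $2,248.00 (≈ $8.0000 each)
After Jun 8: 455 on hand, pool $3,814.00 (≈ $8.3824 each)
After Jun 13: 823 on hand, pool $6,390.00 (≈ $7.7643 each)
Jun 14, sell 412: 412/823 × $6,390.00 → $3,198.88
After Jun 15: 593 on hand, pool $4,829.12 (≈ $8.1435 each)
Jun 18, sell 237: 237/593 × $4,829.12 → $1,930.01
Total COGS = $3,198.88 + $1,930.01 = $5,128.89
Ending inventory (cost pool remaining) = $2,899.11

COGS = $5,128.89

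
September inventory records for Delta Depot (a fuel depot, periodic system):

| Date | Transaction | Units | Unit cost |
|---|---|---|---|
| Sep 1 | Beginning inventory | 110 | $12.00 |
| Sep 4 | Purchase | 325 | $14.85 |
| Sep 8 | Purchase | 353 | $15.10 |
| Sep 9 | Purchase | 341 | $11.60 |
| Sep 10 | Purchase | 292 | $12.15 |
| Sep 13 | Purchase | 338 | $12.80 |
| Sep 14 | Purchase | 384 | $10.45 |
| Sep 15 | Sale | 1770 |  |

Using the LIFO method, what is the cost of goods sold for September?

Sep 15, 1770 sold [LIFO — newest first]: 384 @ $10.45 + 338 @ $12.80 + 292 @ $12.15 + 341 @ $11.60 + 353 @ $15.10 + 62 @ $14.85 = $22,093.60
Ending inventory: 110 @ $12.00 + 263 @ $14.85 = $5,225.55

COGS = $22,093.60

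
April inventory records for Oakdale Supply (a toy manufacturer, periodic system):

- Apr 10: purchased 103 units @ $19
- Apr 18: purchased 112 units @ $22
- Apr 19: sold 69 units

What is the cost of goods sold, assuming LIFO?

Apr 19, 69 sold [LIFO — newest first]: 69 @ $22 = $1,518
Ending inventory: 103 @ $19 + 43 @ $22 = $2,903
Check: goods available $4,421 = COGS $1,518 + ending $2,903

COGS = $1,518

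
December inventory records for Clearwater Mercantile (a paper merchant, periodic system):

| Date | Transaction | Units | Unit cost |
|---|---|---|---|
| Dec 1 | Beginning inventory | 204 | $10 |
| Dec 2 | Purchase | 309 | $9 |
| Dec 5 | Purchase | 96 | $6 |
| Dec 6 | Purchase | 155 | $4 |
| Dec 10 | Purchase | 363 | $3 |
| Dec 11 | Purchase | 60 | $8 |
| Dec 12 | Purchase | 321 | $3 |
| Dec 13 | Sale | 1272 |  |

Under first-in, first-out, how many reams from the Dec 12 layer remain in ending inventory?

236

Dec 13, 1272 sold [FIFO — oldest first]: 204 @ $10 + 309 @ $9 + 96 @ $6 + 155 @ $4 + 363 @ $3 + 60 @ $8 + 85 @ $3 = $7,841
Ending inventory: 236 @ $3 = $708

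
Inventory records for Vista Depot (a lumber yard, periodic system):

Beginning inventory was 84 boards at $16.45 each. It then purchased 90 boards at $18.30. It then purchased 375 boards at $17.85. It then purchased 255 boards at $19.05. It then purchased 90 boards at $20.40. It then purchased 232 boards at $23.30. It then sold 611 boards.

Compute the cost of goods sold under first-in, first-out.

Sale 1 (611) [FIFO — oldest first]: 84 @ $16.45 + 90 @ $18.30 + 375 @ $17.85 + 62 @ $19.05 = $10,903.65
Ending inventory: 193 @ $19.05 + 90 @ $20.40 + 232 @ $23.30 = $10,918.25
Check: goods available $21,821.90 = COGS $10,903.65 + ending $10,918.25

COGS = $10,903.65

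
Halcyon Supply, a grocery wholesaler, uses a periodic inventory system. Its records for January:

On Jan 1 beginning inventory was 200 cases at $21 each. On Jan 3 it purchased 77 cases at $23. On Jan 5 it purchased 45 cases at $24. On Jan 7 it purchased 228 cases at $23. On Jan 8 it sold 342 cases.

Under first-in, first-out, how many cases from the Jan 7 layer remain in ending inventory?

208

Jan 8, 342 sold [FIFO — oldest first]: 200 @ $21 + 77 @ $23 + 45 @ $24 + 20 @ $23 = $7,511
Ending inventory: 208 @ $23 = $4,784
Check: goods available $12,295 = COGS $7,511 + ending $4,784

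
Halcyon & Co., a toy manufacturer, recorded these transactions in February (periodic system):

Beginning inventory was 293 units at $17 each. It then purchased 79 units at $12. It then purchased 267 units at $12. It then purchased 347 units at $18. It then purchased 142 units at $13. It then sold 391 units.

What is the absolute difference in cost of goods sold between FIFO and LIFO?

FIFO COGS: 293 @ $17 + 79 @ $12 + 19 @ $12 = $6,157
LIFO COGS: 142 @ $13 + 249 @ $18 = $6,328
Difference = |$6,157 − $6,328| = $171

$171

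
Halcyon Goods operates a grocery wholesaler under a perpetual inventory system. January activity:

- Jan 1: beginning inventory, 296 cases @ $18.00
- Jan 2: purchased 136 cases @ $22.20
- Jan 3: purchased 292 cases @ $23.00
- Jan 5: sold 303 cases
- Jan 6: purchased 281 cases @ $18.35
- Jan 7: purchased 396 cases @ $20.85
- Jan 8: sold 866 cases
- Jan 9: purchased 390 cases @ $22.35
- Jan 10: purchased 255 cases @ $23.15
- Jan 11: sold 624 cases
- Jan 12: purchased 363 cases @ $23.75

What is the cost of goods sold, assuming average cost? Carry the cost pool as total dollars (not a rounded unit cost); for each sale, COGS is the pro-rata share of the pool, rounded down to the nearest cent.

COGS = $37,526.85

After Jan 1: 296 on hand, pool $5,328.00 (≈ $18.0000 each)
After Jan 2: 432 on hand, pool $8,347.20 (≈ $19.3222 each)
After Jan 3: 724 on hand, pool $15,063.20 (≈ $20.8055 each)
Jan 5, sell 303: 303/724 × $15,063.20 → $6,304.07
After Jan 6: 702 on hand, pool $13,915.48 (≈ $19.8226 each)
After Jan 7: 1098 on hand, pool $22,172.08 (≈ $20.1932 each)
Jan 8, sell 866: 866/1098 × $22,172.08 → $17,487.26
After Jan 9: 622 on hand, pool $13,401.32 (≈ $21.5455 each)
After Jan 10: 877 on hand, pool $19,304.57 (≈ $22.0121 each)
Jan 11, sell 624: 624/877 × $19,304.57 → $13,735.52
After Jan 12: 616 on hand, pool $14,190.30 (≈ $23.0362 each)
Total COGS = $6,304.07 + $17,487.26 + $13,735.52 = $37,526.85
Ending inventory (cost pool remaining) = $14,190.30
Check: goods available $51,717.15 = COGS $37,526.85 + ending $14,190.30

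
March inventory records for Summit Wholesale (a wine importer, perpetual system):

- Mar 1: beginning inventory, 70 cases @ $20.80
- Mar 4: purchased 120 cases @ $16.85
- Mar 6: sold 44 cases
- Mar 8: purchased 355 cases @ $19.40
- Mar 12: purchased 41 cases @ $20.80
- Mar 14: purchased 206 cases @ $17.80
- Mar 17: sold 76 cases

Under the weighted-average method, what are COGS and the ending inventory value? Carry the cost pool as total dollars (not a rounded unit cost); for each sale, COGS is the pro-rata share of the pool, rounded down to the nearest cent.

COGS = $2,235.93; ending inventory = $12,648.67

After Mar 1: 70 on hand, pool $1,456.00 (≈ $20.8000 each)
After Mar 4: 190 on hand, pool $3,478.00 (≈ $18.3053 each)
Mar 6, sell 44: 44/190 × $3,478.00 → $805.43
After Mar 8: 501 on hand, pool $9,559.57 (≈ $19.0810 each)
After Mar 12: 542 on hand, pool $10,412.37 (≈ $19.2110 each)
After Mar 14: 748 on hand, pool $14,079.17 (≈ $18.8224 each)
Mar 17, sell 76: 76/748 × $14,079.17 → $1,430.50
Total COGS = $805.43 + $1,430.50 = $2,235.93
Ending inventory (cost pool remaining) = $12,648.67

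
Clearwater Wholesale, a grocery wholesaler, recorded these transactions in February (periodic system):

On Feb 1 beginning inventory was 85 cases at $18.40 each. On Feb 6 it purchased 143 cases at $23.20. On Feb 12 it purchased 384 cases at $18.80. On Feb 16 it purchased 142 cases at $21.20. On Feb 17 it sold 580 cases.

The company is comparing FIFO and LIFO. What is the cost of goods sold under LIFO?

FIFO COGS: 85 @ $18.40 + 143 @ $23.20 + 352 @ $18.80 = $11,499.20
LIFO COGS: 142 @ $21.20 + 384 @ $18.80 + 54 @ $23.20 = $11,482.40

COGS = $11,482.40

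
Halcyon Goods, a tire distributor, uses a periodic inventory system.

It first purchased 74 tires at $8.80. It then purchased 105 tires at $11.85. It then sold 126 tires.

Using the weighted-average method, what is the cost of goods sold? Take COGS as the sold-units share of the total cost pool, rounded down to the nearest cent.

Sale 1, sell 126: 126/179 × $1,895.45 → $1,334.22
Ending inventory (cost pool remaining) = $561.23

COGS = $1,334.22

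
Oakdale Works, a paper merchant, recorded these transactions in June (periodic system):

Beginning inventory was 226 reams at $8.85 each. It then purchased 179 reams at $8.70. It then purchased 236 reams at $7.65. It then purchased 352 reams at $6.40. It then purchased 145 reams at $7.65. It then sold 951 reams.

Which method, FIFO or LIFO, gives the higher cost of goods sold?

FIFO COGS: 226 @ $8.85 + 179 @ $8.70 + 236 @ $7.65 + 310 @ $6.40 = $7,346.80
LIFO COGS: 145 @ $7.65 + 352 @ $6.40 + 236 @ $7.65 + 179 @ $8.70 + 39 @ $8.85 = $7,069.90

FIFO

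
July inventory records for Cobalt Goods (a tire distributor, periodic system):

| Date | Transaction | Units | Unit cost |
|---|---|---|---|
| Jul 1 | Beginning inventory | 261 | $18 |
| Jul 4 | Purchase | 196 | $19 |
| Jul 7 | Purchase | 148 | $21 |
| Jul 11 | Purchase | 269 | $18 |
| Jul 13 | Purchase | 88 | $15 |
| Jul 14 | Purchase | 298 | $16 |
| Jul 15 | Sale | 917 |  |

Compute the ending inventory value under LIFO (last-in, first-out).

Jul 15, 917 sold [LIFO — newest first]: 298 @ $16 + 88 @ $15 + 269 @ $18 + 148 @ $21 + 114 @ $19 = $16,204
Ending inventory: 261 @ $18 + 82 @ $19 = $6,256

Ending inventory = $6,256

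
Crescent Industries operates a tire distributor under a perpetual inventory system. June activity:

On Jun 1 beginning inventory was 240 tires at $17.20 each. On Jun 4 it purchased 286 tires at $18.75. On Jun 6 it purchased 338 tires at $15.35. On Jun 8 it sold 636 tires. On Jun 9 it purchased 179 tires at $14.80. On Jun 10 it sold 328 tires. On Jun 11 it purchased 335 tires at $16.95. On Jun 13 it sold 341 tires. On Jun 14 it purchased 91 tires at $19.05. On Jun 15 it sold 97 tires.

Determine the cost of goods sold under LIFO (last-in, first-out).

Jun 8, 636 sold [LIFO — newest first]: 338 @ $15.35 + 286 @ $18.75 + 12 @ $17.20 = $10,757.20
Jun 10, 328 sold [LIFO — newest first]: 179 @ $14.80 + 149 @ $17.20 = $5,212.00
Jun 13, 341 sold [LIFO — newest first]: 335 @ $16.95 + 6 @ $17.20 = $5,781.45
Jun 15, 97 sold [LIFO — newest first]: 91 @ $19.05 + 6 @ $17.20 = $1,836.75
Total COGS = $10,757.20 + $5,212.00 + $5,781.45 + $1,836.75 = $23,587.40
Ending inventory: 67 @ $17.20 = $1,152.40

COGS = $23,587.40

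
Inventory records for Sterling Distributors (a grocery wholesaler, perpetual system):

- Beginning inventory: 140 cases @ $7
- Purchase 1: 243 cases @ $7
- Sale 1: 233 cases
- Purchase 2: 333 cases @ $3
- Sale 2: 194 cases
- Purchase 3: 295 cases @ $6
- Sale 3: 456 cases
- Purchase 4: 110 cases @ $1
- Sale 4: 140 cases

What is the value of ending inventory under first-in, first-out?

Sale 1 (233) [FIFO — oldest first]: 140 @ $7 + 93 @ $7 = $1,631
Sale 2 (194) [FIFO — oldest first]: 150 @ $7 + 44 @ $3 = $1,182
Sale 3 (456) [FIFO — oldest first]: 289 @ $3 + 167 @ $6 = $1,869
Sale 4 (140) [FIFO — oldest first]: 128 @ $6 + 12 @ $1 = $780
Total COGS = $1,631 + $1,182 + $1,869 + $780 = $5,462
Ending inventory: 98 @ $1 = $98
Check: goods available $5,560 = COGS $5,462 + ending $98

Ending inventory = $98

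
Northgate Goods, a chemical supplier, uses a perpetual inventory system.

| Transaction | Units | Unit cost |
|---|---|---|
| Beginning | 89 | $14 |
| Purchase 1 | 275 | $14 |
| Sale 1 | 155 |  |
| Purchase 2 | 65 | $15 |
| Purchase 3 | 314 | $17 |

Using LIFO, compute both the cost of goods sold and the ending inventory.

Sale 1 (155) [LIFO — newest first]: 155 @ $14 = $2,170
Ending inventory: 89 @ $14 + 120 @ $14 + 65 @ $15 + 314 @ $17 = $9,239
Check: goods available $11,409 = COGS $2,170 + ending $9,239

COGS = $2,170; ending inventory = $9,239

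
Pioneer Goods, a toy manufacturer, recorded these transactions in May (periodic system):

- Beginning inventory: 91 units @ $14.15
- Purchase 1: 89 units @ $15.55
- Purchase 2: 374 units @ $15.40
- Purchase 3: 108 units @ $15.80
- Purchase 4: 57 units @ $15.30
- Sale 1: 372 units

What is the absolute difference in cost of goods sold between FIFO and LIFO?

FIFO COGS: 91 @ $14.15 + 89 @ $15.55 + 192 @ $15.40 = $5,628.40
LIFO COGS: 57 @ $15.30 + 108 @ $15.80 + 207 @ $15.40 = $5,766.30
Difference = |$5,628.40 − $5,766.30| = $137.90

$137.90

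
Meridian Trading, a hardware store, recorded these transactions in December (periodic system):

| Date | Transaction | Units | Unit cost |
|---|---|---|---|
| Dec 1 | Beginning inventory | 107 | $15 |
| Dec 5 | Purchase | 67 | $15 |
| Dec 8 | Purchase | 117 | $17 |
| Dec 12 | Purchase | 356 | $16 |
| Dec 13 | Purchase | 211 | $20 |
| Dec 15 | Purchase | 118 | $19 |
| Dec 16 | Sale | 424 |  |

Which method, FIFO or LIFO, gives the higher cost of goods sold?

LIFO

FIFO COGS: 107 @ $15 + 67 @ $15 + 117 @ $17 + 133 @ $16 = $6,727
LIFO COGS: 118 @ $19 + 211 @ $20 + 95 @ $16 = $7,982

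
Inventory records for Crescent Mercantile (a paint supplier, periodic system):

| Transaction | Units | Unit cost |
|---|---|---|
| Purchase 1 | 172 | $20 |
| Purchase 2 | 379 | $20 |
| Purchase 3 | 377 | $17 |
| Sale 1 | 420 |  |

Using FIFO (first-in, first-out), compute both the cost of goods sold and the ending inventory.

Sale 1 (420) [FIFO — oldest first]: 172 @ $20 + 248 @ $20 = $8,400
Ending inventory: 131 @ $20 + 377 @ $17 = $9,029

COGS = $8,400; ending inventory = $9,029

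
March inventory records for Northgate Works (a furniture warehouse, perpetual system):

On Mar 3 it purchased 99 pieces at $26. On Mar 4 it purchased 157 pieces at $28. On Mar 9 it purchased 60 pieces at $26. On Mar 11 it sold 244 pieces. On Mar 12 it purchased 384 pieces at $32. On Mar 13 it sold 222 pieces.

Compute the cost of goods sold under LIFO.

COGS = $13,762

Mar 11, 244 sold [LIFO — newest first]: 60 @ $26 + 157 @ $28 + 27 @ $26 = $6,658
Mar 13, 222 sold [LIFO — newest first]: 222 @ $32 = $7,104
Total COGS = $6,658 + $7,104 = $13,762
Ending inventory: 72 @ $26 + 162 @ $32 = $7,056
Check: goods available $20,818 = COGS $13,762 + ending $7,056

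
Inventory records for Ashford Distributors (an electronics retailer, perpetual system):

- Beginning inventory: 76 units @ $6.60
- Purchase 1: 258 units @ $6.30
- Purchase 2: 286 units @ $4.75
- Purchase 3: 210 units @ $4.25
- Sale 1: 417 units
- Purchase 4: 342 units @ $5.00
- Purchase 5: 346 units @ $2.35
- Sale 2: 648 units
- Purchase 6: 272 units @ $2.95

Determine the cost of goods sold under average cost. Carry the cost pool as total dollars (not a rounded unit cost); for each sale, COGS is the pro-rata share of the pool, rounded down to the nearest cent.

After Beginning: 76 on hand, pool $501.60 (≈ $6.6000 each)
After Purchase 1: 334 on hand, pool $2,127.00 (≈ $6.3683 each)
After Purchase 2: 620 on hand, pool $3,485.50 (≈ $5.6218 each)
After Purchase 3: 830 on hand, pool $4,378.00 (≈ $5.2747 each)
Sale 1, sell 417: 417/830 × $4,378.00 → $2,199.54
After Purchase 4: 755 on hand, pool $3,888.46 (≈ $5.1503 each)
After Purchase 5: 1101 on hand, pool $4,701.56 (≈ $4.2703 each)
Sale 2, sell 648: 648/1101 × $4,701.56 → $2,767.13
After Purchase 6: 725 on hand, pool $2,736.83 (≈ $3.7749 each)
Total COGS = $2,199.54 + $2,767.13 = $4,966.67
Ending inventory (cost pool remaining) = $2,736.83
Check: goods available $7,703.50 = COGS $4,966.67 + ending $2,736.83

COGS = $4,966.67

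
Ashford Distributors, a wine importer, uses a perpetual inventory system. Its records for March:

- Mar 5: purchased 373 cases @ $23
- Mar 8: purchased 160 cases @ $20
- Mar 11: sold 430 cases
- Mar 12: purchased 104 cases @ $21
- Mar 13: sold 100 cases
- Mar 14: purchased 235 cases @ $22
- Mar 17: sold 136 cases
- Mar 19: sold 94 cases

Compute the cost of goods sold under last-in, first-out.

COGS = $16,570

Mar 11, 430 sold [LIFO — newest first]: 160 @ $20 + 270 @ $23 = $9,410
Mar 13, 100 sold [LIFO — newest first]: 100 @ $21 = $2,100
Mar 17, 136 sold [LIFO — newest first]: 136 @ $22 = $2,992
Mar 19, 94 sold [LIFO — newest first]: 94 @ $22 = $2,068
Total COGS = $9,410 + $2,100 + $2,992 + $2,068 = $16,570
Ending inventory: 103 @ $23 + 4 @ $21 + 5 @ $22 = $2,563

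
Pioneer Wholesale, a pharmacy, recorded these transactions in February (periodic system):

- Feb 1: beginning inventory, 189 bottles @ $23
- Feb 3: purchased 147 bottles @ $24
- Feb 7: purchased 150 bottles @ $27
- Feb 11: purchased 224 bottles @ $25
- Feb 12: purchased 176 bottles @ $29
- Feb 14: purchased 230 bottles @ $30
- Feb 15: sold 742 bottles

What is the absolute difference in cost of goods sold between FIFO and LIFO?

FIFO COGS: 189 @ $23 + 147 @ $24 + 150 @ $27 + 224 @ $25 + 32 @ $29 = $18,453
LIFO COGS: 230 @ $30 + 176 @ $29 + 224 @ $25 + 112 @ $27 = $20,628
Difference = |$18,453 − $20,628| = $2,175

$2,175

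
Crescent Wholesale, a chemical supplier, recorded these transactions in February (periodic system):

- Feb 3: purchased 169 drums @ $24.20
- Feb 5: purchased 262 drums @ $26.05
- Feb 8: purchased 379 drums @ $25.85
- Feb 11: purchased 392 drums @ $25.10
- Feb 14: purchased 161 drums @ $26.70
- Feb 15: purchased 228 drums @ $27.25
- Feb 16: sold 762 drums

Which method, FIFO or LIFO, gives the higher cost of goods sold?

FIFO COGS: 169 @ $24.20 + 262 @ $26.05 + 331 @ $25.85 = $19,471.25
LIFO COGS: 228 @ $27.25 + 161 @ $26.70 + 373 @ $25.10 = $19,874.00

LIFO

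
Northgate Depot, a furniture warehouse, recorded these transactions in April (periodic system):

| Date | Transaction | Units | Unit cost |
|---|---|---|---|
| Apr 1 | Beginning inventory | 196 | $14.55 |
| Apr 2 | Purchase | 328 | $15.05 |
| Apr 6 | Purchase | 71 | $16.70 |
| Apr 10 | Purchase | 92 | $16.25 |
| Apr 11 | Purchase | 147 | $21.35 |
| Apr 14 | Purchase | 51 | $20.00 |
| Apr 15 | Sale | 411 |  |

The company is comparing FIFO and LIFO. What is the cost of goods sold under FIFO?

COGS = $6,087.55

FIFO COGS: 196 @ $14.55 + 215 @ $15.05 = $6,087.55
LIFO COGS: 51 @ $20.00 + 147 @ $21.35 + 92 @ $16.25 + 71 @ $16.70 + 50 @ $15.05 = $7,591.65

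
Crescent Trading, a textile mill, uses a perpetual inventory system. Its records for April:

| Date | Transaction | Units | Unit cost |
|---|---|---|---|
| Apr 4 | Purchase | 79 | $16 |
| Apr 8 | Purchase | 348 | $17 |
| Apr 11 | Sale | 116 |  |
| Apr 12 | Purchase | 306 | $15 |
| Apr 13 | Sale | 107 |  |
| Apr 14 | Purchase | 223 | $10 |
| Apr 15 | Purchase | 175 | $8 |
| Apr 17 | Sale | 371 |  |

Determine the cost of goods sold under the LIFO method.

COGS = $6,937

Apr 11, 116 sold [LIFO — newest first]: 116 @ $17 = $1,972
Apr 13, 107 sold [LIFO — newest first]: 107 @ $15 = $1,605
Apr 17, 371 sold [LIFO — newest first]: 175 @ $8 + 196 @ $10 = $3,360
Total COGS = $1,972 + $1,605 + $3,360 = $6,937
Ending inventory: 79 @ $16 + 232 @ $17 + 199 @ $15 + 27 @ $10 = $8,463
Check: goods available $15,400 = COGS $6,937 + ending $8,463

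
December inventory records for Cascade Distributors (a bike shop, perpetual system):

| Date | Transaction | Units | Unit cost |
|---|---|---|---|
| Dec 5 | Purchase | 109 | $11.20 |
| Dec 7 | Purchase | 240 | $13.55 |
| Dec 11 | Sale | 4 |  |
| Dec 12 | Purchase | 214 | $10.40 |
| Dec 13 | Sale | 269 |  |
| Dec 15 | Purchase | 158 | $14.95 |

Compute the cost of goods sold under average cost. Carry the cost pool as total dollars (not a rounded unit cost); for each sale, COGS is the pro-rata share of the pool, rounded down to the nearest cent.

After Dec 5: 109 on hand, pool $1,220.80 (≈ $11.2000 each)
After Dec 7: 349 on hand, pool $4,472.80 (≈ $12.8160 each)
Dec 11, sell 4: 4/349 × $4,472.80 → $51.26
After Dec 12: 559 on hand, pool $6,647.14 (≈ $11.8911 each)
Dec 13, sell 269: 269/559 × $6,647.14 → $3,198.71
After Dec 15: 448 on hand, pool $5,810.53 (≈ $12.9699 each)
Total COGS = $51.26 + $3,198.71 = $3,249.97
Ending inventory (cost pool remaining) = $5,810.53

COGS = $3,249.97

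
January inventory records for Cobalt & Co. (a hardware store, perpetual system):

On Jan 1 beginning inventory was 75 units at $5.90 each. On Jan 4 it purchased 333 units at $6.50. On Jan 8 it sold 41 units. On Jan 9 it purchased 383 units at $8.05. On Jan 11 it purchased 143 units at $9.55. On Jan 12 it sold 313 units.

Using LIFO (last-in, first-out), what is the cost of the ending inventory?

Ending inventory = $4,055.15

Jan 8, 41 sold [LIFO — newest first]: 41 @ $6.50 = $266.50
Jan 12, 313 sold [LIFO — newest first]: 143 @ $9.55 + 170 @ $8.05 = $2,734.15
Total COGS = $266.50 + $2,734.15 = $3,000.65
Ending inventory: 75 @ $5.90 + 292 @ $6.50 + 213 @ $8.05 = $4,055.15
Check: goods available $7,055.80 = COGS $3,000.65 + ending $4,055.15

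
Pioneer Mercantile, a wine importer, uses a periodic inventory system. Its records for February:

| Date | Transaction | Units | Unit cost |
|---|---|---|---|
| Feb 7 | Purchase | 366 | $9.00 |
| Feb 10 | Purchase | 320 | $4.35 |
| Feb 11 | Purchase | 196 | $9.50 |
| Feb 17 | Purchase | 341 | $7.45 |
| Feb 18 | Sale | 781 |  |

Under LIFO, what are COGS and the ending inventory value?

COGS = $5,463.85; ending inventory = $3,624.60

Feb 18, 781 sold [LIFO — newest first]: 341 @ $7.45 + 196 @ $9.50 + 244 @ $4.35 = $5,463.85
Ending inventory: 366 @ $9.00 + 76 @ $4.35 = $3,624.60
Check: goods available $9,088.45 = COGS $5,463.85 + ending $3,624.60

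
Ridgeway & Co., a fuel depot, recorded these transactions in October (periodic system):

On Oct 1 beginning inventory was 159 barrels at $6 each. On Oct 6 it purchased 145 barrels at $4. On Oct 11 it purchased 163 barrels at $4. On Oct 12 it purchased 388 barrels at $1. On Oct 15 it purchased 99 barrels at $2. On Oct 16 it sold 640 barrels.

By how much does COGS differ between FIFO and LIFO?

FIFO COGS: 159 @ $6 + 145 @ $4 + 163 @ $4 + 173 @ $1 = $2,359
LIFO COGS: 99 @ $2 + 388 @ $1 + 153 @ $4 = $1,198
Difference = |$2,359 − $1,198| = $1,161

$1,161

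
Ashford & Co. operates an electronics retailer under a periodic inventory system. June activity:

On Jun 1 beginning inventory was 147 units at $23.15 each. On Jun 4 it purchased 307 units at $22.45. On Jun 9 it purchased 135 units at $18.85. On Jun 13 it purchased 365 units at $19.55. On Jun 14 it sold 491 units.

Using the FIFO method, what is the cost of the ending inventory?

Jun 14, 491 sold [FIFO — oldest first]: 147 @ $23.15 + 307 @ $22.45 + 37 @ $18.85 = $10,992.65
Ending inventory: 98 @ $18.85 + 365 @ $19.55 = $8,983.05
Check: goods available $19,975.70 = COGS $10,992.65 + ending $8,983.05

Ending inventory = $8,983.05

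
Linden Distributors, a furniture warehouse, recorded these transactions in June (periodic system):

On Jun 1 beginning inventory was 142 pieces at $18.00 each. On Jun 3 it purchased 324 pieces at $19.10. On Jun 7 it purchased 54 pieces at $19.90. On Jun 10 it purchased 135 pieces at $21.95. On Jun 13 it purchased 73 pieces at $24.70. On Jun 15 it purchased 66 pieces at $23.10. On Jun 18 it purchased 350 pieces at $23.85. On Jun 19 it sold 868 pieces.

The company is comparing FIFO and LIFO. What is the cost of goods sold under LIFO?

FIFO COGS: 142 @ $18.00 + 324 @ $19.10 + 54 @ $19.90 + 135 @ $21.95 + 73 @ $24.70 + 66 @ $23.10 + 74 @ $23.85 = $17,874.85
LIFO COGS: 350 @ $23.85 + 66 @ $23.10 + 73 @ $24.70 + 135 @ $21.95 + 54 @ $19.90 + 190 @ $19.10 = $19,342.05

COGS = $19,342.05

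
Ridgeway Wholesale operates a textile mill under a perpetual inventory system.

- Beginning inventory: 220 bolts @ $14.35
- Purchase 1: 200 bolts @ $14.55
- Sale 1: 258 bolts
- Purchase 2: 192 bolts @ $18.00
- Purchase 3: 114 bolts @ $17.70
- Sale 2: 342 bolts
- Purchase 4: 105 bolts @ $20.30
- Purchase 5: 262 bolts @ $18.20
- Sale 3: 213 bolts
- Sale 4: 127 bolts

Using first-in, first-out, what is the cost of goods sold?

Sale 1 (258) [FIFO — oldest first]: 220 @ $14.35 + 38 @ $14.55 = $3,709.90
Sale 2 (342) [FIFO — oldest first]: 162 @ $14.55 + 180 @ $18.00 = $5,597.10
Sale 3 (213) [FIFO — oldest first]: 12 @ $18.00 + 114 @ $17.70 + 87 @ $20.30 = $3,999.90
Sale 4 (127) [FIFO — oldest first]: 18 @ $20.30 + 109 @ $18.20 = $2,349.20
Total COGS = $3,709.90 + $5,597.10 + $3,999.90 + $2,349.20 = $15,656.10
Ending inventory: 153 @ $18.20 = $2,784.60

COGS = $15,656.10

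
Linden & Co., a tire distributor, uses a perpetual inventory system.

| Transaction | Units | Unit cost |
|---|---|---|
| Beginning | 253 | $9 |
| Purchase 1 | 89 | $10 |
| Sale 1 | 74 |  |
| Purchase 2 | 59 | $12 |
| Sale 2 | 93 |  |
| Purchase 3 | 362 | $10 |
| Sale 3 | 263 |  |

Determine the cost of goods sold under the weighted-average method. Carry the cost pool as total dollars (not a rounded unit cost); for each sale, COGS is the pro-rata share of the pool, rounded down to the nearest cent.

COGS = $4,197.08

After Beginning: 253 on hand, pool $2,277.00 (≈ $9.0000 each)
After Purchase 1: 342 on hand, pool $3,167.00 (≈ $9.2602 each)
Sale 1, sell 74: 74/342 × $3,167.00 → $685.25
After Purchase 2: 327 on hand, pool $3,189.75 (≈ $9.7546 each)
Sale 2, sell 93: 93/327 × $3,189.75 → $907.17
After Purchase 3: 596 on hand, pool $5,902.58 (≈ $9.9037 each)
Sale 3, sell 263: 263/596 × $5,902.58 → $2,604.66
Total COGS = $685.25 + $907.17 + $2,604.66 = $4,197.08
Ending inventory (cost pool remaining) = $3,297.92
Check: goods available $7,495.00 = COGS $4,197.08 + ending $3,297.92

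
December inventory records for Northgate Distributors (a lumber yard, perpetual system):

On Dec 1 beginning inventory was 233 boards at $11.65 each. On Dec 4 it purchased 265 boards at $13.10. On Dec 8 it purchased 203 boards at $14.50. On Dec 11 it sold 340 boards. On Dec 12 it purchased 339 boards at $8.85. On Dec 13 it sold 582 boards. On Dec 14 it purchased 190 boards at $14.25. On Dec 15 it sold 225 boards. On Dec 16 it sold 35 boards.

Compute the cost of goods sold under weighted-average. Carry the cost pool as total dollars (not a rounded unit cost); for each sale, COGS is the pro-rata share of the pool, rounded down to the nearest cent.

After Dec 1: 233 on hand, pool $2,714.45 (≈ $11.6500 each)
After Dec 4: 498 on hand, pool $6,185.95 (≈ $12.4216 each)
After Dec 8: 701 on hand, pool $9,129.45 (≈ $13.0235 each)
Dec 11, sell 340: 340/701 × $9,129.45 → $4,427.97
After Dec 12: 700 on hand, pool $7,701.63 (≈ $11.0023 each)
Dec 13, sell 582: 582/700 × $7,701.63 → $6,403.35
After Dec 14: 308 on hand, pool $4,005.78 (≈ $13.0058 each)
Dec 15, sell 225: 225/308 × $4,005.78 → $2,926.30
Dec 16, sell 35: 35/83 × $1,079.48 → $455.20
Total COGS = $4,427.97 + $6,403.35 + $2,926.30 + $455.20 = $14,212.82
Ending inventory (cost pool remaining) = $624.28

COGS = $14,212.82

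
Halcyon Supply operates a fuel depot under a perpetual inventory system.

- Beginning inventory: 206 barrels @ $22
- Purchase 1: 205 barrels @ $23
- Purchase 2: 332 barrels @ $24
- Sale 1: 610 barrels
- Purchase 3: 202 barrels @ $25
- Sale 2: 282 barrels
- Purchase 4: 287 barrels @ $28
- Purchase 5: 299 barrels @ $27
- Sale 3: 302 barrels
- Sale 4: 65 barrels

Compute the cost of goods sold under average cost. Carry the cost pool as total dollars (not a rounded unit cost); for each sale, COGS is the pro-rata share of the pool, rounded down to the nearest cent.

COGS = $30,969.34

After Beginning: 206 on hand, pool $4,532.00 (≈ $22.0000 each)
After Purchase 1: 411 on hand, pool $9,247.00 (≈ $22.4988 each)
After Purchase 2: 743 on hand, pool $17,215.00 (≈ $23.1696 each)
Sale 1, sell 610: 610/743 × $17,215.00 → $14,133.44
After Purchase 3: 335 on hand, pool $8,131.56 (≈ $24.2733 each)
Sale 2, sell 282: 282/335 × $8,131.56 → $6,845.07
After Purchase 4: 340 on hand, pool $9,322.49 (≈ $27.4191 each)
After Purchase 5: 639 on hand, pool $17,395.49 (≈ $27.2230 each)
Sale 3, sell 302: 302/639 × $17,395.49 → $8,221.34
Sale 4, sell 65: 65/337 × $9,174.15 → $1,769.49
Total COGS = $14,133.44 + $6,845.07 + $8,221.34 + $1,769.49 = $30,969.34
Ending inventory (cost pool remaining) = $7,404.66
Check: goods available $38,374.00 = COGS $30,969.34 + ending $7,404.66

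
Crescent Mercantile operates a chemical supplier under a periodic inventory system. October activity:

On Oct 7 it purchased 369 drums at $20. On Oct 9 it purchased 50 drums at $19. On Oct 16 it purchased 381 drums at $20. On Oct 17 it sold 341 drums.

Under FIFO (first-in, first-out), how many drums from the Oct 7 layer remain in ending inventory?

28

Oct 17, 341 sold [FIFO — oldest first]: 341 @ $20 = $6,820
Ending inventory: 28 @ $20 + 50 @ $19 + 381 @ $20 = $9,130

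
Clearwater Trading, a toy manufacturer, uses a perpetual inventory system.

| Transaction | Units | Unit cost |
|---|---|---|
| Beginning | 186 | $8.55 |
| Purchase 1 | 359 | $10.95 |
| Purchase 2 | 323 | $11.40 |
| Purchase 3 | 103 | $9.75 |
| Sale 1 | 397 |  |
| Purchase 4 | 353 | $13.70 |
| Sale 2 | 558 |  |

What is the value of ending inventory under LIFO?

Ending inventory = $3,594.15

Sale 1 (397) [LIFO — newest first]: 103 @ $9.75 + 294 @ $11.40 = $4,355.85
Sale 2 (558) [LIFO — newest first]: 353 @ $13.70 + 29 @ $11.40 + 176 @ $10.95 = $7,093.90
Total COGS = $4,355.85 + $7,093.90 = $11,449.75
Ending inventory: 186 @ $8.55 + 183 @ $10.95 = $3,594.15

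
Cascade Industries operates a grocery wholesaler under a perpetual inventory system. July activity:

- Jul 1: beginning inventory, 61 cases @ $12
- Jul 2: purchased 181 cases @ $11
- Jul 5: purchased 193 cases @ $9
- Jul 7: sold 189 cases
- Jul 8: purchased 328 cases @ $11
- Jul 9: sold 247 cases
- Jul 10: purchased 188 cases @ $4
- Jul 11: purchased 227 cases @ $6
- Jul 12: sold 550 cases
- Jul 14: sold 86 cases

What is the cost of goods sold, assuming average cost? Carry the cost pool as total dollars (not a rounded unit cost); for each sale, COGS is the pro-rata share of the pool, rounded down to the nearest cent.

COGS = $9,381.09

After Jul 1: 61 on hand, pool $732.00 (≈ $12.0000 each)
After Jul 2: 242 on hand, pool $2,723.00 (≈ $11.2521 each)
After Jul 5: 435 on hand, pool $4,460.00 (≈ $10.2529 each)
Jul 7, sell 189: 189/435 × $4,460.00 → $1,937.79
After Jul 8: 574 on hand, pool $6,130.21 (≈ $10.6798 each)
Jul 9, sell 247: 247/574 × $6,130.21 → $2,637.91
After Jul 10: 515 on hand, pool $4,244.30 (≈ $8.2414 each)
After Jul 11: 742 on hand, pool $5,606.30 (≈ $7.5557 each)
Jul 12, sell 550: 550/742 × $5,606.30 → $4,155.61
Jul 14, sell 86: 86/192 × $1,450.69 → $649.78
Total COGS = $1,937.79 + $2,637.91 + $4,155.61 + $649.78 = $9,381.09
Ending inventory (cost pool remaining) = $800.91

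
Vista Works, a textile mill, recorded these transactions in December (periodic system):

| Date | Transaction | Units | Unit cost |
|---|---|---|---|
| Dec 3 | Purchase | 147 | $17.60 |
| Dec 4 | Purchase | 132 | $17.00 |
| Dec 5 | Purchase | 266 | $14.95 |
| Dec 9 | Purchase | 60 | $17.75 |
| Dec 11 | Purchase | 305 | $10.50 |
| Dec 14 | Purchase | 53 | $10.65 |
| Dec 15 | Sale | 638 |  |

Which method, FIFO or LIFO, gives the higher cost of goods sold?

FIFO

FIFO COGS: 147 @ $17.60 + 132 @ $17.00 + 266 @ $14.95 + 60 @ $17.75 + 33 @ $10.50 = $10,219.40
LIFO COGS: 53 @ $10.65 + 305 @ $10.50 + 60 @ $17.75 + 220 @ $14.95 = $8,120.95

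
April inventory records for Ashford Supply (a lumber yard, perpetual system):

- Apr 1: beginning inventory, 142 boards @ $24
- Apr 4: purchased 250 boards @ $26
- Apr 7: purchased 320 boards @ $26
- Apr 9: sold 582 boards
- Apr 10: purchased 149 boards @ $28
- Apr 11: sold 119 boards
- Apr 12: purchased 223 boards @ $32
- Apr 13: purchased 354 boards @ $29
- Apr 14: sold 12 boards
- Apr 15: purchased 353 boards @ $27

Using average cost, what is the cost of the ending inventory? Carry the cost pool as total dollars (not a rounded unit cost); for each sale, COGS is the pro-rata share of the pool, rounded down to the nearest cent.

After Apr 1: 142 on hand, pool $3,408.00 (≈ $24.0000 each)
After Apr 4: 392 on hand, pool $9,908.00 (≈ $25.2755 each)
After Apr 7: 712 on hand, pool $18,228.00 (≈ $25.6011 each)
Apr 9, sell 582: 582/712 × $18,228.00 → $14,899.85
After Apr 10: 279 on hand, pool $7,500.15 (≈ $26.8823 each)
Apr 11, sell 119: 119/279 × $7,500.15 → $3,198.98
After Apr 12: 383 on hand, pool $11,437.17 (≈ $29.8621 each)
After Apr 13: 737 on hand, pool $21,703.17 (≈ $29.4480 each)
Apr 14, sell 12: 12/737 × $21,703.17 → $353.37
After Apr 15: 1078 on hand, pool $30,880.80 (≈ $28.6464 each)
Total COGS = $14,899.85 + $3,198.98 + $353.37 = $18,452.20
Ending inventory (cost pool remaining) = $30,880.80

Ending inventory = $30,880.80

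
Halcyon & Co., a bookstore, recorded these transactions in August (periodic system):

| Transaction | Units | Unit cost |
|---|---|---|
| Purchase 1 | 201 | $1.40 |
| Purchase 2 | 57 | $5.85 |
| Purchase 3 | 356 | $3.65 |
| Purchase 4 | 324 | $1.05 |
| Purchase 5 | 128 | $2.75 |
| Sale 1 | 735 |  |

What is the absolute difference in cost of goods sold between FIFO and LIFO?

$316.15

FIFO COGS: 201 @ $1.40 + 57 @ $5.85 + 356 @ $3.65 + 121 @ $1.05 = $2,041.30
LIFO COGS: 128 @ $2.75 + 324 @ $1.05 + 283 @ $3.65 = $1,725.15
Difference = |$2,041.30 − $1,725.15| = $316.15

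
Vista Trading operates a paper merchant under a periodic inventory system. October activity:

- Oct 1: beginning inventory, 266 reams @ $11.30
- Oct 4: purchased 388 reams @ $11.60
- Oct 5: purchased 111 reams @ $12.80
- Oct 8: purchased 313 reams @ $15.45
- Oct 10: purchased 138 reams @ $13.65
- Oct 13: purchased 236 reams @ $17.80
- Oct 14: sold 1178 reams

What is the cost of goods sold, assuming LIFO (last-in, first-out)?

COGS = $16,749.15

Oct 14, 1178 sold [LIFO — newest first]: 236 @ $17.80 + 138 @ $13.65 + 313 @ $15.45 + 111 @ $12.80 + 380 @ $11.60 = $16,749.15
Ending inventory: 266 @ $11.30 + 8 @ $11.60 = $3,098.60
Check: goods available $19,847.75 = COGS $16,749.15 + ending $3,098.60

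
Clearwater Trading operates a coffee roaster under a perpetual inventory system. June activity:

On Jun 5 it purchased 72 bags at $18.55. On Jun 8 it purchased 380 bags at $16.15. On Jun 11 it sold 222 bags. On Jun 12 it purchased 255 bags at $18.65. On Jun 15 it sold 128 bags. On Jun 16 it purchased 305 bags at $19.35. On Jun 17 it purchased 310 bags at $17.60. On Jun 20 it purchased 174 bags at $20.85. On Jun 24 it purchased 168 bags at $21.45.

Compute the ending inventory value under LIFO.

Ending inventory = $24,845.10

Jun 11, 222 sold [LIFO — newest first]: 222 @ $16.15 = $3,585.30
Jun 15, 128 sold [LIFO — newest first]: 128 @ $18.65 = $2,387.20
Total COGS = $3,585.30 + $2,387.20 = $5,972.50
Ending inventory: 72 @ $18.55 + 158 @ $16.15 + 127 @ $18.65 + 305 @ $19.35 + 310 @ $17.60 + 174 @ $20.85 + 168 @ $21.45 = $24,845.10
Check: goods available $30,817.60 = COGS $5,972.50 + ending $24,845.10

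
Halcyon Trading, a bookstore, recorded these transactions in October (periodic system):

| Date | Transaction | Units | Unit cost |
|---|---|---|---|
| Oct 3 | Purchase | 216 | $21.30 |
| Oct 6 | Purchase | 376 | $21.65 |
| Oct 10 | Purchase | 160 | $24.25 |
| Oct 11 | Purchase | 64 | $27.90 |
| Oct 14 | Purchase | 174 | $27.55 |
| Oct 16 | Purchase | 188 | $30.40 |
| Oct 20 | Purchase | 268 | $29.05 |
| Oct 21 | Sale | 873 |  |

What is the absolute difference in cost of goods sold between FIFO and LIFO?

$4,394.10

FIFO COGS: 216 @ $21.30 + 376 @ $21.65 + 160 @ $24.25 + 64 @ $27.90 + 57 @ $27.55 = $19,977.15
LIFO COGS: 268 @ $29.05 + 188 @ $30.40 + 174 @ $27.55 + 64 @ $27.90 + 160 @ $24.25 + 19 @ $21.65 = $24,371.25
Difference = |$19,977.15 − $24,371.25| = $4,394.10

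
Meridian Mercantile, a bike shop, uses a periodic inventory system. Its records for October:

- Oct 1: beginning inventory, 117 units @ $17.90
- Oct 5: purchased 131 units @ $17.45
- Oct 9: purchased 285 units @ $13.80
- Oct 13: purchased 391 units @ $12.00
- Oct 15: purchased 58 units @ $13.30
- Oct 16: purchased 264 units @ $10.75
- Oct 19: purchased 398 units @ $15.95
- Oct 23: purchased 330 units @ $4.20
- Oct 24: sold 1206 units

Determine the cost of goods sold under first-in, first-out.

COGS = $16,184.65

Oct 24, 1206 sold [FIFO — oldest first]: 117 @ $17.90 + 131 @ $17.45 + 285 @ $13.80 + 391 @ $12.00 + 58 @ $13.30 + 224 @ $10.75 = $16,184.65
Ending inventory: 40 @ $10.75 + 398 @ $15.95 + 330 @ $4.20 = $8,164.10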